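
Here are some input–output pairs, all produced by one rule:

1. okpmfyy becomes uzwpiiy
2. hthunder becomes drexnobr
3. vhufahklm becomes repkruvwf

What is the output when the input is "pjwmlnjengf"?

What's happening: shift every letter 10 places forward in the alphabet (wrapping around), then move the first character to the end.
Starting from "pjwmlnjengf": after the first operation, "ztgwvxtoxqp"; after the second, "tgwvxtoxqpz".
(Check on "okpmfyy": → "yuzwpii" → "uzwpiiy" ✓)

tgwvxtoxqpz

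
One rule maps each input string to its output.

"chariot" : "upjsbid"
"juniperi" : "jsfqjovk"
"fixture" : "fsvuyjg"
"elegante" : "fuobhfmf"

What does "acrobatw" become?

xubcpsdb

The rule is to reverse the string, then shift every letter 1 place forward in the alphabet (wrapping around).
On "acrobatw": the first step gives "wtaborca", and the second then gives "xubcpsdb".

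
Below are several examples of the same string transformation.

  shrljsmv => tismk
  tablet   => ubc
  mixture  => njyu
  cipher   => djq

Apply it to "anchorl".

bodi

The rule is to delete the last 3 characters, then shift every letter 1 place forward in the alphabet (wrapping around).
For "anchorl", step one produces "anch"; step two turns that into "bodi".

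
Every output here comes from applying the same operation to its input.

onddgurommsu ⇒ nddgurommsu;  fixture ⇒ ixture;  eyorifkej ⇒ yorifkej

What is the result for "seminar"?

eminar

In each case the input is transformed by: delete the first character.
Doing the same to "seminar": "eminar".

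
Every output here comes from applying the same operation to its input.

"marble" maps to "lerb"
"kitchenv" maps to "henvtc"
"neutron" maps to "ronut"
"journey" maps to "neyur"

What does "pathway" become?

In each case the input is transformed by: delete the first 2 characters, then move the first 2 characters to the end (rotate left by 2).
Working it through for "pathway": intermediate "thway", final "wayth".

wayth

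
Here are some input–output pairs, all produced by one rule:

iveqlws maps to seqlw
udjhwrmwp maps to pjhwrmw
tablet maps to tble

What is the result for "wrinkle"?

einkl

In each case the input is transformed by: delete the first 2 characters, then move the last character to the front.
For "wrinkle", step one produces "inkle"; step two turns that into "einkl".
(Check on "tablet": → "blet" → "tble" ✓)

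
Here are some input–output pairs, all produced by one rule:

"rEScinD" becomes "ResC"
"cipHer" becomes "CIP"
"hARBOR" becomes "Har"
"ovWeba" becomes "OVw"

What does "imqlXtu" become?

IMQL

The pattern: flip the case of every letter, then delete the last 3 characters.
On "imqlXtu" that produces "IMQL".
(Check on "rEScinD": → "ResCINd" → "ResC" ✓)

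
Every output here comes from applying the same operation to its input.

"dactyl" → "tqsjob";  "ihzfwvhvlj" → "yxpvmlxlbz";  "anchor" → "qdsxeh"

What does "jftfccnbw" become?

zvjvssdrm

The transformation: shift every letter 10 places backward in the alphabet (wrapping around).
Doing the same to "jftfccnbw": "zvjvssdrm".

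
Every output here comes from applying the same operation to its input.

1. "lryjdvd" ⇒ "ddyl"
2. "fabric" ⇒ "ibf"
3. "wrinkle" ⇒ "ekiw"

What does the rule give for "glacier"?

The rule is to keep every other character starting from the first (positions 1st, 3rd, 5th, ...), then reverse the string.
On "glacier": the first step gives "gair", and the second then gives "riag".

riag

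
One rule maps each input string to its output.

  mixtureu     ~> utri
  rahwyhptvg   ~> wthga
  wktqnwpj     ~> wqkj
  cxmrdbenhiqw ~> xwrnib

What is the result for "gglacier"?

riga

In each case the input is transformed by: keep every other character starting from the second (positions 2nd, 4th, 6th, ...), then sort the characters into reverse alphabetical order.
For "gglacier", step one produces "gair"; step two turns that into "riga".
(Check on "wktqnwpj": → "kqwj" → "wqkj" ✓)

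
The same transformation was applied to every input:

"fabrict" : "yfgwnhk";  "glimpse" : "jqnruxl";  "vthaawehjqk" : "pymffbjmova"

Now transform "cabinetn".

sfgnsjyh

The transformation: swap the first and last characters, then shift every letter 5 places forward in the alphabet (wrapping around).
For "cabinetn" the result is "sfgnsjyh".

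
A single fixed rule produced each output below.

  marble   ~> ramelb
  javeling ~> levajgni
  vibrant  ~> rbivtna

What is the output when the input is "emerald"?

remedla

The rule is to move the last 3 characters to the front (rotate right by 3), then reverse the string.
Applying both steps to "emerald": "aldemer", then "remedla".
(Check on "vibrant": → "antvibr" → "rbivtna" ✓)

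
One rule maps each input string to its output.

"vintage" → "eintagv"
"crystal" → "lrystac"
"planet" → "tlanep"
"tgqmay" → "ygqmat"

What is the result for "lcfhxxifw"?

The transformation: swap the first and last characters.
Applying that to "lcfhxxifw" gives "wcfhxxifl".

wcfhxxifl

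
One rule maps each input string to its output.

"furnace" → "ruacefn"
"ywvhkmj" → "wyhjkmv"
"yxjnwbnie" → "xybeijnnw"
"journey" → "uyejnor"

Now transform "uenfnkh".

Rule — sort the characters into alphabetical order, then move the last 2 characters to the front (rotate right by 2).
"uenfnkh" → "efhknnu" → "nuefhkn".
(Check on "yxjnwbnie": → "beijnnwxy" → "xybeijnnw" ✓)

nuefhkn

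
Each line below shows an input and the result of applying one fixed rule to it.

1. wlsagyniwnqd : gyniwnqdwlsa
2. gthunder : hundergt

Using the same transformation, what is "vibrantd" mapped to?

In each case the input is transformed by: move the last 2 characters to the front (rotate right by 2), then swap the front and back halves of the string.
"vibrantd" → "tdvibran" → "brantdvi".
(Check on "gthunder": → "ergthund" → "hundergt" ✓)

brantdvi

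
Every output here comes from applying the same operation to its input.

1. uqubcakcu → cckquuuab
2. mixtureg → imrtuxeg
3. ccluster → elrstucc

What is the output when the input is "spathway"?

Looking at the pairs, the operation is to sort the characters into alphabetical order, then move the first 2 characters to the end (rotate left by 2).
Applying both steps to "spathway": "aahpstwy", then "hpstwyaa".

hpstwyaa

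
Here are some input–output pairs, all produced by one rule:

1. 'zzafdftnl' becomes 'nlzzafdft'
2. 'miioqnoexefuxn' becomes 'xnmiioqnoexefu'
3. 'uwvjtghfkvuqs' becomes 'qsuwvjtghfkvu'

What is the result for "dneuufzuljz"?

The transformation: move the last 2 characters to the front (rotate right by 2).
"dneuufzuljz" → "jzdneuufzul".

jzdneuufzul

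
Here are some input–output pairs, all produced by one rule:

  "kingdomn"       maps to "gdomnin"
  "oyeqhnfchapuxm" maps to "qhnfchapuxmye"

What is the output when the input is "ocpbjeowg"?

The rule is to delete the first character, then move the first 2 characters to the end (rotate left by 2).
"ocpbjeowg" → "cpbjeowg" → "bjeowgcp".

bjeowgcp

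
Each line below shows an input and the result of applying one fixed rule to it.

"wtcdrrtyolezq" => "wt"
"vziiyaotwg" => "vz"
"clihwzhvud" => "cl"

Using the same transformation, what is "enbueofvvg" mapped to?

In each case the input is transformed by: keep only the first 2 characters.
For "enbueofvvg" the result is "en".

en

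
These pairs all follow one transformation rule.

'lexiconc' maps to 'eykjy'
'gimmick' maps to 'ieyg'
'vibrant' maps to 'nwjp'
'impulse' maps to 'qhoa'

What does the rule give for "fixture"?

pqna

The transformation: shift every letter 4 places backward in the alphabet (wrapping around), then delete the first 3 characters.
Starting from "fixture": after the first operation, "betpqna"; after the second, "pqna".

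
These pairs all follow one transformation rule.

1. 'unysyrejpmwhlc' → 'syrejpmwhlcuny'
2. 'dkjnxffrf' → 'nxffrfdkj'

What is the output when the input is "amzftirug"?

The rule is to move the first 3 characters to the end (rotate left by 3).
On "amzftirug" that produces "ftirugamz".

ftirugamz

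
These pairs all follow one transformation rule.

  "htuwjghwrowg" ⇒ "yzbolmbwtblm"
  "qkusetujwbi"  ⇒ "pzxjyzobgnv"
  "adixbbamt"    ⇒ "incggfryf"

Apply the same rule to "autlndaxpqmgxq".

The rule is to move the first character to the end, then shift every letter 5 places forward in the alphabet (wrapping around).
"autlndaxpqmgxq" → "utlndaxpqmgxqa" → "zyqsifcuvrlcvf".

zyqsifcuvrlcvf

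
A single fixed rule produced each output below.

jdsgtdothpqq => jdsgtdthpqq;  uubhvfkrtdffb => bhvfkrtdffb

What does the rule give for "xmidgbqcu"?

xmdgbqc

Each output is the input with this applied: remove every vowel.
Applying that to "xmidgbqcu" gives "xmdgbqc".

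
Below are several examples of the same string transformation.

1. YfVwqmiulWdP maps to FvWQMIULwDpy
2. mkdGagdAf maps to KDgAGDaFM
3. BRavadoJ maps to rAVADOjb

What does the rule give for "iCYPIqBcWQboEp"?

cypiQbCwqBOePI

The rule is to flip the case of every letter, then move the first character to the end.
"iCYPIqBcWQboEp" → "IcypiQbCwqBOeP" → "cypiQbCwqBOePI".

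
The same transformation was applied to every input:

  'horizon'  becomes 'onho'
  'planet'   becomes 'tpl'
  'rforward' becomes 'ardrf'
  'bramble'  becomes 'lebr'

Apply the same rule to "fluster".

erfl

The transformation: move the first 2 characters to the end (rotate left by 2), then delete the first 3 characters.
Starting from "fluster": after the first operation, "usterfl"; after the second, "erfl".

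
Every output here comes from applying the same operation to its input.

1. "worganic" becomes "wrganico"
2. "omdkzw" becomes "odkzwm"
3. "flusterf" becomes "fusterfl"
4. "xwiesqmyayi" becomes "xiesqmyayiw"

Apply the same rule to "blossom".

The transformation: move the first character to the end, then swap the first and last characters.
On "blossom": the first step gives "lossomb", and the second then gives "bossoml".
(Check on "xwiesqmyayi": → "wiesqmyayix" → "xiesqmyayiw" ✓)

bossoml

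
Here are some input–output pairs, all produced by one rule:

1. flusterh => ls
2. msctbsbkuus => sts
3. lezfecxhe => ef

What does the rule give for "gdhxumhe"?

Looking at the pairs, the operation is to keep every other character starting from the second (positions 2nd, 4th, 6th, ...), then delete the last 2 characters.
So "gdhxumhe" becomes "dx".
(Check on "lezfecxhe": → "efch" → "ef" ✓)

dx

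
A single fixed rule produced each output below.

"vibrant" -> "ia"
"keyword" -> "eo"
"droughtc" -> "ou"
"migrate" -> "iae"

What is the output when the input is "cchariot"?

aio

What's happening: keep only the vowels.
So "cchariot" becomes "aio".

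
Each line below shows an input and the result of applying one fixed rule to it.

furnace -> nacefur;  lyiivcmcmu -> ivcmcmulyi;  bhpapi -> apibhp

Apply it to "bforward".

Each output is the input with this applied: move the first 3 characters to the end (rotate left by 3).
"bforward" → "rwardbfo".

rwardbfo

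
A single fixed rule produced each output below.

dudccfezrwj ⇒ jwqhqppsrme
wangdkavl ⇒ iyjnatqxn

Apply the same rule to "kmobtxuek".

rxxzbogkh

Rule — shift every letter 13 places forward in the alphabet (wrapping around) — i.e. ROT13, then move the last 2 characters to the front (rotate right by 2).
So "kmobtxuek" becomes "rxxzbogkh".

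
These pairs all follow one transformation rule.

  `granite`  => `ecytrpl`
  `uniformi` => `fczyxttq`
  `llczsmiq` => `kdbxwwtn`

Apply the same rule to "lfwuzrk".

The pattern: sort the characters into reverse alphabetical order, then shift every letter 11 places forward in the alphabet (wrapping around).
On "lfwuzrk" that produces "khfcwvq".
(Check on "granite": → "trnigea" → "ecytrpl" ✓)

khfcwvq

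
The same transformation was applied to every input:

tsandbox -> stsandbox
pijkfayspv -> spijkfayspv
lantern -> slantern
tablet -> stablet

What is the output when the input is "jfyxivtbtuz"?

Rule — prepend "s".
For "jfyxivtbtuz" the result is "sjfyxivtbtuz".

sjfyxivtbtuz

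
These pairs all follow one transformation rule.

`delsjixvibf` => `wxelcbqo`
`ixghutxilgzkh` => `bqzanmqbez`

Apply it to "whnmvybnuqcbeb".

The transformation: shift every letter 7 places backward in the alphabet (wrapping around), then delete the last 3 characters.
Starting from "whnmvybnuqcbeb": after the first operation, "pagforugnjvuxu"; after the second, "pagforugnjv".

pagforugnjv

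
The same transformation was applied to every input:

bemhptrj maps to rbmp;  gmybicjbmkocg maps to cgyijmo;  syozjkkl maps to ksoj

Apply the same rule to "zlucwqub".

uzuw

Looking at the pairs, the operation is to move the last 2 characters to the front (rotate right by 2), then keep every other character starting from the first (positions 1st, 3rd, 5th, ...).
Starting from "zlucwqub": after the first operation, "ubzlucwq"; after the second, "uzuw".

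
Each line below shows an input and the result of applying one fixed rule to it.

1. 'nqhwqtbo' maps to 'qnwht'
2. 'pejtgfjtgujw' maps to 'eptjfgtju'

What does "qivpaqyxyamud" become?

iqpvqaxyay

Looking at the pairs, the operation is to swap each adjacent pair of characters (1↔2, 3↔4, ...), then delete the last 3 characters.
Applying both steps to "qivpaqyxyamud": "iqpvqaxyayumd", then "iqpvqaxyay".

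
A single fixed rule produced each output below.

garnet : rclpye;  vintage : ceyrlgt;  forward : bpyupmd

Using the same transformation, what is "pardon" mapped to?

Rule — reverse the string, then shift every letter 2 places backward in the alphabet (wrapping around).
"pardon" → "nodrap" → "lmbpyn".

lmbpyn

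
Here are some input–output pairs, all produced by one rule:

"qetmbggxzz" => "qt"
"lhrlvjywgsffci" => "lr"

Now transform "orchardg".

In each case the input is transformed by: keep every other character starting from the first (positions 1st, 3rd, 5th, ...), then keep only the first 2 characters.
Applying both steps to "orchardg": "ocad", then "oc".
(Check on "lhrlvjywgsffci": → "lrvygfc" → "lr" ✓)

oc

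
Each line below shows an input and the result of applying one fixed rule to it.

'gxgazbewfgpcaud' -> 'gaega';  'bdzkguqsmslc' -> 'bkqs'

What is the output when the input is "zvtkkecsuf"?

zkcf

The rule is to keep one character in every 3, starting at position 1 (positions 1st, 4th, 7th, ...).
So "zvtkkecsuf" becomes "zkcf".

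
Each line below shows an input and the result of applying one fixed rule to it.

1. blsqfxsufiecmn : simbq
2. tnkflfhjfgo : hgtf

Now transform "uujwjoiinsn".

isuw

What's happening: keep one character in every 3, starting at position 1 (positions 1st, 4th, 7th, ...), then move the first 2 characters to the end (rotate left by 2).
On "uujwjoiinsn": the first step gives "uwis", and the second then gives "isuw".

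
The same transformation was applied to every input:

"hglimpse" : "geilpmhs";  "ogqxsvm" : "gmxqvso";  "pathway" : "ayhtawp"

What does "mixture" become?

Each output is the input with this applied: swap the first and last characters, then swap each adjacent pair of characters (1↔2, 3↔4, ...).
On "mixture" that produces "ietxrum".

ietxrum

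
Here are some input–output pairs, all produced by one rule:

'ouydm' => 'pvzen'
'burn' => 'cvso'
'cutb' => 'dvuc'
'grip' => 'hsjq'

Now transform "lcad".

mdbe

In each case the input is transformed by: shift every letter 1 place forward in the alphabet (wrapping around).
Doing the same to "lcad": "mdbe".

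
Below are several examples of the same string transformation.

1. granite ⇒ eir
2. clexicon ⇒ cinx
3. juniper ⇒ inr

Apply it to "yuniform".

inry

Looking at the pairs, the operation is to sort the characters into alphabetical order, then keep every other character starting from the second (positions 2nd, 4th, 6th, ...).
Applying both steps to "yuniform": "fimnoruy", then "inry".
(Check on "clexicon": → "cceilnox" → "cinx" ✓)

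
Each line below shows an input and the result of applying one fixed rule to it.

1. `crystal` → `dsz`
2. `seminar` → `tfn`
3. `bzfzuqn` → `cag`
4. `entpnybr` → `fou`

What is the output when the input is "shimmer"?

tij

The rule is to shift every letter 1 place forward in the alphabet (wrapping around), then keep only the first 3 characters.
"shimmer" → "tijnnfs" → "tij".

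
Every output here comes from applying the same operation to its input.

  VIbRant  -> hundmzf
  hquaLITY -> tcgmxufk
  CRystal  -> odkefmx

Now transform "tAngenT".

Each output is the input with this applied: shift every letter 12 places forward in the alphabet (wrapping around), then convert every letter to lowercase.
Applying both steps to "tAngenT": "fMzsqzF", then "fmzsqzf".

fmzsqzf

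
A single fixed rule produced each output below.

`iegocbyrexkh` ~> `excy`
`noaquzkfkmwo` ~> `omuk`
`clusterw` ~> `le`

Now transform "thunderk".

he

Each output is the input with this applied: take characters alternately from the front and the back (1st, last, 2nd, 2nd-last, ...), then keep one character in every 3, starting at position 3 (positions 3rd, 6th, 9th, ...).
For "thunderk", step one produces "tkhruend"; step two turns that into "he".
(Check on "iegocbyrexkh": → "ihekgxoecrby" → "excy" ✓)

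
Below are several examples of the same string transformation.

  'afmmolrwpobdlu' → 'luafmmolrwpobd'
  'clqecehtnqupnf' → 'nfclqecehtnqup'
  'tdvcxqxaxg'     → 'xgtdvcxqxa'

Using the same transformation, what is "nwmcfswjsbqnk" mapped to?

nknwmcfswjsbq

Rule — move the last 2 characters to the front (rotate right by 2).
So "nwmcfswjsbqnk" becomes "nknwmcfswjsbq".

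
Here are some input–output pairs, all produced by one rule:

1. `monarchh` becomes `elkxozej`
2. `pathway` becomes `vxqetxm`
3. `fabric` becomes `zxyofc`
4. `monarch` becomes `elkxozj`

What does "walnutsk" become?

The pattern: shift every letter 3 places backward in the alphabet (wrapping around), then swap the first and last characters.
So "walnutsk" becomes "hxikrqpt".
(Check on "monarch": → "jlkxoze" → "elkxozj" ✓)

hxikrqpt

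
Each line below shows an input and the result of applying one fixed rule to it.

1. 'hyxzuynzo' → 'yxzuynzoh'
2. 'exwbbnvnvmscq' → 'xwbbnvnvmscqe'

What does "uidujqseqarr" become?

idujqseqarru

The transformation: move the first character to the end.
For "uidujqseqarr" the result is "idujqseqarru".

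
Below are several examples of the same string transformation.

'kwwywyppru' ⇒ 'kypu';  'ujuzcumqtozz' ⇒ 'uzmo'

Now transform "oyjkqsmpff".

What's happening: keep one character in every 3, starting at position 1 (positions 1st, 4th, 7th, ...).
For "oyjkqsmpff" the result is "okmf".

okmf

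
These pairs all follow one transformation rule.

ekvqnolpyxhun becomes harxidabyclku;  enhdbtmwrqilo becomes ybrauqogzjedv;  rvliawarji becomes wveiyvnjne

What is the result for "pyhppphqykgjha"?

unclucccudlxtw

Looking at the pairs, the operation is to shift every letter 13 places forward in the alphabet (wrapping around) — i.e. ROT13, then move the last 2 characters to the front (rotate right by 2).
For "pyhppphqykgjha", step one produces "clucccudlxtwun"; step two turns that into "unclucccudlxtw".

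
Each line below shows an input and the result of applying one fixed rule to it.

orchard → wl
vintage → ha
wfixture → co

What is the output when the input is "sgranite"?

Each output is the input with this applied: keep one character in every 3, starting at position 3 (positions 3rd, 6th, 9th, ...), then shift every letter 6 places backward in the alphabet (wrapping around).
Starting from "sgranite": after the first operation, "ri"; after the second, "lc".

lc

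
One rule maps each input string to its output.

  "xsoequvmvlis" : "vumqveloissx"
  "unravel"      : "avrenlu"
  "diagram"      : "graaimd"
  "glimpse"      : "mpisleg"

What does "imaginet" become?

In each case the input is transformed by: take characters alternately from the front and the back (1st, last, 2nd, 2nd-last, ...), then reverse the string.
Working it through for "imaginet": intermediate "itmeangi", final "ignaemti".

ignaemti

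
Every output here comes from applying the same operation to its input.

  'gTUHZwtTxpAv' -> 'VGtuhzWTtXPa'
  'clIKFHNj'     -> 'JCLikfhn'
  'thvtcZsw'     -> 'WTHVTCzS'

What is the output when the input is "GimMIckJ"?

jgIMmiCK

Looking at the pairs, the operation is to move the last character to the front, then flip the case of every letter.
On "GimMIckJ": the first step gives "JGimMIck", and the second then gives "jgIMmiCK".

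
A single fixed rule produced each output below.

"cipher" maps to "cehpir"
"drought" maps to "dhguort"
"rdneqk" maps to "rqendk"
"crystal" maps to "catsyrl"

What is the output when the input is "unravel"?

The rule is to reverse the string, then swap the first and last characters.
Starting from "unravel": after the first operation, "levarnu"; after the second, "uevarnl".

uevarnl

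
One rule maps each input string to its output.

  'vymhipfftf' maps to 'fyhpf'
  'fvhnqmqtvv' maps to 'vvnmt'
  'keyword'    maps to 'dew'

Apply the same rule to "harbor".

rab

The pattern: move the last 2 characters to the front (rotate right by 2), then keep every other character starting from the second (positions 2nd, 4th, 6th, ...).
Working it through for "harbor": intermediate "orharb", final "rab".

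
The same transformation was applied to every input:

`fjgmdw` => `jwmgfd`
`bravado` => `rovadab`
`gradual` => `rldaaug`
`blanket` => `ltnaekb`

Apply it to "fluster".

lrsuetf

The transformation: swap the first and last characters, then swap each adjacent pair of characters (1↔2, 3↔4, ...).
"fluster" → "rlustef" → "lrsuetf".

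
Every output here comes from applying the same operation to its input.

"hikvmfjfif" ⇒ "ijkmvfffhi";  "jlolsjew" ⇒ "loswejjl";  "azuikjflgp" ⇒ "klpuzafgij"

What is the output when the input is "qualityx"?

Each output is the input with this applied: sort the characters into alphabetical order, then swap the front and back halves of the string.
On "qualityx": the first step gives "ailqtuxy", and the second then gives "tuxyailq".

tuxyailq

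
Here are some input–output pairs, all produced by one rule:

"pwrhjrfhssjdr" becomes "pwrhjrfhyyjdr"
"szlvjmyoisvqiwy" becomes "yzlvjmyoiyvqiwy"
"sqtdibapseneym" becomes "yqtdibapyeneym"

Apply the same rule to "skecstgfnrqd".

What's happening: replace every "s" with "y".
Applying that to "skecstgfnrqd" gives "ykecytgfnrqd".

ykecytgfnrqd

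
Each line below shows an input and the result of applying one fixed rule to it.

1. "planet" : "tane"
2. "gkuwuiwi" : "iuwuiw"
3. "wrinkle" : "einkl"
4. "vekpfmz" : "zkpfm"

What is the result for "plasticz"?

The pattern: delete the first 2 characters, then move the last character to the front.
On "plasticz": the first step gives "asticz", and the second then gives "zastic".
(Check on "wrinkle": → "inkle" → "einkl" ✓)

zastic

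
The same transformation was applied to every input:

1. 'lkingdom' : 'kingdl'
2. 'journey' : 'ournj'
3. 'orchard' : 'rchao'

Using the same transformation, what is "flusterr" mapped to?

Looking at the pairs, the operation is to delete the last 2 characters, then move the first character to the end.
Working it through for "flusterr": intermediate "fluste", final "lustef".

lustef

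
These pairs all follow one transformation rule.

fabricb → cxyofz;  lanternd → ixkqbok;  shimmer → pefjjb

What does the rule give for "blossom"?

Looking at the pairs, the operation is to shift every letter 3 places backward in the alphabet (wrapping around), then delete the last character.
On "blossom": the first step gives "yilpplj", and the second then gives "yilppl".

yilppl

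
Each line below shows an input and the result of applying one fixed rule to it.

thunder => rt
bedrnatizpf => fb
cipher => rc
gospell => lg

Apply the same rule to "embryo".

oe

Rule — move the first character to the end, then keep only the last 2 characters.
Applying both steps to "embryo": "mbryoe", then "oe".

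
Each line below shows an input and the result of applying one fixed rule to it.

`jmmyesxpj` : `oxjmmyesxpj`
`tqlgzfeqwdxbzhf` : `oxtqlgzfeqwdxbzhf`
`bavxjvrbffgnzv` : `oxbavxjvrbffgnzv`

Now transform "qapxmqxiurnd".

oxqapxmqxiurnd

Rule — prepend "ox".
"qapxmqxiurnd" → "oxqapxmqxiurnd".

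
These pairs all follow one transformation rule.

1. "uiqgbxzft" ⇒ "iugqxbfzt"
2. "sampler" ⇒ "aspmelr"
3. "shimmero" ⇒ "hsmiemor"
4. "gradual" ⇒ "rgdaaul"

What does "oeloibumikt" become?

eoolbimukit

The pattern: swap each adjacent pair of characters (1↔2, 3↔4, ...).
"oeloibumikt" → "eoolbimukit".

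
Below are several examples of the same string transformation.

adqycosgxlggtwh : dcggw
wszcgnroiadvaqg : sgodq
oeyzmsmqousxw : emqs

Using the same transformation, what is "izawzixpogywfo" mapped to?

zzpyo

Looking at the pairs, the operation is to keep one character in every 3, starting at position 2 (positions 2nd, 5th, 8th, ...).
On "izawzixpogywfo" that produces "zzpyo".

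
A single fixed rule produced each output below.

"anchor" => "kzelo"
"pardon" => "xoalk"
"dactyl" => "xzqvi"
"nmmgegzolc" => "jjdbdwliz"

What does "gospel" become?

lpmbi

What's happening: shift every letter 3 places backward in the alphabet (wrapping around), then delete the first character.
Applying that to "gospel" gives "lpmbi".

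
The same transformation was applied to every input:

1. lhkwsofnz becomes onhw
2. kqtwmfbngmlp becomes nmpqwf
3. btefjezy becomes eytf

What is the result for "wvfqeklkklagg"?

Rule — keep every other character starting from the second (positions 2nd, 4th, 6th, ...), then swap the front and back halves of the string.
Starting from "wvfqeklkklagg": after the first operation, "vqkklg"; after the second, "klgvqk".

klgvqk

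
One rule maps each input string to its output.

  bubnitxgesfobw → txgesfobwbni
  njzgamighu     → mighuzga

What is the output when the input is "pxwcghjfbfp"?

hjfbfpwcg

The transformation: delete the first 2 characters, then move the first 3 characters to the end (rotate left by 3).
Working it through for "pxwcghjfbfp": intermediate "wcghjfbfp", final "hjfbfpwcg".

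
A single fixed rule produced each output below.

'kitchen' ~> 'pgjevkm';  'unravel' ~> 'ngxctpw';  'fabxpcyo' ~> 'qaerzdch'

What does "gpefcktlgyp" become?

Each output is the input with this applied: shift every letter 2 places forward in the alphabet (wrapping around), then reverse the string.
Applying both steps to "gpefcktlgyp": "irghemvniar", then "rainvmehgri".

rainvmehgri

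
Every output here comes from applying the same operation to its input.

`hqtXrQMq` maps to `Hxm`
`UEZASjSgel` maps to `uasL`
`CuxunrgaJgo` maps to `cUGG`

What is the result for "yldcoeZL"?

What's happening: keep one character in every 3, starting at position 1 (positions 1st, 4th, 7th, ...), then flip the case of every letter.
For "yldcoeZL", step one produces "ycZ"; step two turns that into "YCz".

YCz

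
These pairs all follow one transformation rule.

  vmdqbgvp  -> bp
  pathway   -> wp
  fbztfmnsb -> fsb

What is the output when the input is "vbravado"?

vo

Looking at the pairs, the operation is to move the first 2 characters to the end (rotate left by 2), then keep one character in every 3, starting at position 3 (positions 3rd, 6th, 9th, ...).
Working it through for "vbravado": intermediate "ravadovb", final "vo".
(Check on "vmdqbgvp": → "dqbgvpvm" → "bp" ✓)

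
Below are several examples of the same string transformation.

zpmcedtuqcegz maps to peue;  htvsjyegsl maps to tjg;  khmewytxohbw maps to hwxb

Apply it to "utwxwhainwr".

In each case the input is transformed by: keep one character in every 3, starting at position 2 (positions 2nd, 5th, 8th, ...).
Doing the same to "utwxwhainwr": "twir".

twir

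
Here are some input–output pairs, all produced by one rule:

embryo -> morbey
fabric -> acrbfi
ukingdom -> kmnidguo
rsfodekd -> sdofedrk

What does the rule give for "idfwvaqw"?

The transformation: swap the first and last characters, then swap each adjacent pair of characters (1↔2, 3↔4, ...).
So "idfwvaqw" becomes "dwwfaviq".

dwwfaviq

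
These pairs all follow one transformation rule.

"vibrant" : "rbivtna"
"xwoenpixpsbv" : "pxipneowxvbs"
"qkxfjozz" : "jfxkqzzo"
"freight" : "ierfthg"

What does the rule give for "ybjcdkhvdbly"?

The rule is to reverse the string, then move the first 3 characters to the end (rotate left by 3).
Working it through for "ybjcdkhvdbly": intermediate "ylbdvhkdcjby", final "dvhkdcjbyylb".
(Check on "xwoenpixpsbv": → "vbspxipneowx" → "pxipneowxvbs" ✓)

dvhkdcjbyylb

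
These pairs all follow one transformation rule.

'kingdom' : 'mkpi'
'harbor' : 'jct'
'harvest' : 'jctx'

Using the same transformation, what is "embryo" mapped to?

god

The pattern: shift every letter 2 places forward in the alphabet (wrapping around), then delete the last 3 characters.
"embryo" → "godtaq" → "god".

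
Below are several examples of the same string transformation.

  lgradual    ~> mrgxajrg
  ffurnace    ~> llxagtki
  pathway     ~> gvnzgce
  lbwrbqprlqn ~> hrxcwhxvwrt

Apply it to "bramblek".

xhsgrhqk

In each case the input is transformed by: shift every letter 6 places forward in the alphabet (wrapping around), then swap each adjacent pair of characters (1↔2, 3↔4, ...).
Applying both steps to "bramblek": "hxgshrkq", then "xhsgrhqk".
(Check on "pathway": → "vgzncge" → "gvnzgce" ✓)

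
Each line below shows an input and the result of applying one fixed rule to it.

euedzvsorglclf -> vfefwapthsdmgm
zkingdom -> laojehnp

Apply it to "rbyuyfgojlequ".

The pattern: shift every letter 1 place forward in the alphabet (wrapping around), then swap each adjacent pair of characters (1↔2, 3↔4, ...).
For "rbyuyfgojlequ" the result is "csvzgzphmkrfv".
(Check on "zkingdom": → "aljohepn" → "laojehnp" ✓)

csvzgzphmkrfv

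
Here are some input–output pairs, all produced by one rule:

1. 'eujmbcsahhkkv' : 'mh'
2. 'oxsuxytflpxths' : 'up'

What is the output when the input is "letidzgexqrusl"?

The rule is to keep one character in every 3, starting at position 1 (positions 1st, 4th, 7th, ...), then keep every other character starting from the second (positions 2nd, 4th, 6th, ...).
On "letidzgexqrusl" that produces "iq".

iq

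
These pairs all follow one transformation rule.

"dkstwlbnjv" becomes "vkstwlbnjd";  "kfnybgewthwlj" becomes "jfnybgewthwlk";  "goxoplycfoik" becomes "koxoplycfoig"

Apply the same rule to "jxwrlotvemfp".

The transformation: swap the first and last characters.
For "jxwrlotvemfp" the result is "pxwrlotvemfj".

pxwrlotvemfj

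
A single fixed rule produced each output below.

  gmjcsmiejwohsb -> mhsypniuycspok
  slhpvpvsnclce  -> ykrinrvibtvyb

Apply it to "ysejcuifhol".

eryuknplioa

Looking at the pairs, the operation is to shift every letter 6 places forward in the alphabet (wrapping around), then take characters alternately from the front and the back (1st, last, 2nd, 2nd-last, ...).
Working it through for "ysejcuifhol": intermediate "eykpiaolnur", final "eryuknplioa".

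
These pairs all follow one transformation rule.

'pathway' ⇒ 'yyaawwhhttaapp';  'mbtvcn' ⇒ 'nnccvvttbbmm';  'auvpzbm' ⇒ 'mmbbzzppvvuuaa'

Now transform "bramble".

The pattern: reverse the string, then double every character.
"bramble" → "elbmarb" → "eellbbmmaarrbb".

eellbbmmaarrbb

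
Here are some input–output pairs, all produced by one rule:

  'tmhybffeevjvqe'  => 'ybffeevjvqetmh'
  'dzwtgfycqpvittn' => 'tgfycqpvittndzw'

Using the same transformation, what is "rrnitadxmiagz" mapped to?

The pattern: move the first 3 characters to the end (rotate left by 3).
So "rrnitadxmiagz" becomes "itadxmiagzrrn".

itadxmiagzrrn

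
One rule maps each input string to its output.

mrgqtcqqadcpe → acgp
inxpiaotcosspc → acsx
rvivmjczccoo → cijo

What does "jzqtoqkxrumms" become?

mqqr

Rule — keep one character in every 3, starting at position 3 (positions 3rd, 6th, 9th, ...), then sort the characters into alphabetical order.
Starting from "jzqtoqkxrumms": after the first operation, "qqrm"; after the second, "mqqr".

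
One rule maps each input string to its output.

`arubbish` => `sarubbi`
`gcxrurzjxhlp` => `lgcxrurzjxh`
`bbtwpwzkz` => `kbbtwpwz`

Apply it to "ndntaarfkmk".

The transformation: delete the last character, then move the last character to the front.
On "ndntaarfkmk": the first step gives "ndntaarfkm", and the second then gives "mndntaarfk".

mndntaarfk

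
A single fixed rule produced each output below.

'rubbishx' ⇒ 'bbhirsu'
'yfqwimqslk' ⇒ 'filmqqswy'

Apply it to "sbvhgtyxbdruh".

In each case the input is transformed by: delete the last character, then sort the characters into alphabetical order.
For "sbvhgtyxbdruh", step one produces "sbvhgtyxbdru"; step two turns that into "bbdghrstuvxy".

bbdghrstuvxy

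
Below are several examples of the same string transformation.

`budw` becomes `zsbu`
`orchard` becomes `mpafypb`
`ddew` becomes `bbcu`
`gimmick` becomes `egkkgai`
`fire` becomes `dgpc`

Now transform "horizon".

The rule is to shift every letter 2 places backward in the alphabet (wrapping around).
"horizon" → "fmpgxml".

fmpgxml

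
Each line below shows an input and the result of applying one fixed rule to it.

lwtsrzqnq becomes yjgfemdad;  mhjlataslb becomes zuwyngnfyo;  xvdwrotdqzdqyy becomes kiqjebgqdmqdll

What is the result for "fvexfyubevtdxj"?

sirkslhorigqkw

Looking at the pairs, the operation is to shift every letter 13 places forward in the alphabet (wrapping around) — i.e. ROT13.
For "fvexfyubevtdxj" the result is "sirkslhorigqkw".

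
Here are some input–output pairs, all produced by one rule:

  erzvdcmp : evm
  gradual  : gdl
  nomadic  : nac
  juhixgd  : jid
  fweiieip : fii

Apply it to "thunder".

tnr

Rule — keep one character in every 3, starting at position 1 (positions 1st, 4th, 7th, ...).
So "thunder" becomes "tnr".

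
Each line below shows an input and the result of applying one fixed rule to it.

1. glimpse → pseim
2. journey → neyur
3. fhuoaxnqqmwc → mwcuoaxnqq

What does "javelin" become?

linve

Looking at the pairs, the operation is to delete the first 2 characters, then move the last 3 characters to the front (rotate right by 3).
Applying that to "javelin" gives "linve".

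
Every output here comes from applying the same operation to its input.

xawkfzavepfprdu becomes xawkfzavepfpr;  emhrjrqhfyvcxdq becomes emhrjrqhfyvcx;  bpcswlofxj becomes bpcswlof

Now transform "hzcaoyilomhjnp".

The rule is to delete the last 2 characters.
For "hzcaoyilomhjnp" the result is "hzcaoyilomhj".

hzcaoyilomhj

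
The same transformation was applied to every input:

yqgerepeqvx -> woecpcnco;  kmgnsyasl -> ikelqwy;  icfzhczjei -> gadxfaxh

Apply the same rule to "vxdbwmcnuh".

tvbzukal

Looking at the pairs, the operation is to delete the last 2 characters, then shift every letter 2 places backward in the alphabet (wrapping around).
Starting from "vxdbwmcnuh": after the first operation, "vxdbwmcn"; after the second, "tvbzukal".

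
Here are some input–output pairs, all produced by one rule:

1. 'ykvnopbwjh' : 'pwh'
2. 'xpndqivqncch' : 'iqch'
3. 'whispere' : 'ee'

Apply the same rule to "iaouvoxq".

oq

The pattern: keep every other character starting from the second (positions 2nd, 4th, 6th, ...), then delete the first 2 characters.
Working it through for "iaouvoxq": intermediate "auoq", final "oq".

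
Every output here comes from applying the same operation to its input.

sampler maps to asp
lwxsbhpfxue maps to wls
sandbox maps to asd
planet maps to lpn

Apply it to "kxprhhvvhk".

xkr

In each case the input is transformed by: swap each adjacent pair of characters (1↔2, 3↔4, ...), then keep only the first 3 characters.
Applying both steps to "kxprhhvvhk": "xkrphhvvkh", then "xkr".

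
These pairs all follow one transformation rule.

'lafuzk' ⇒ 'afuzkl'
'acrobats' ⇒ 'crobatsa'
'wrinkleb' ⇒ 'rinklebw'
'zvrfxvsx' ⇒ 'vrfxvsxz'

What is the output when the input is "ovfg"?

vfgo

Each output is the input with this applied: move the first character to the end.
Applying that to "ovfg" gives "vfgo".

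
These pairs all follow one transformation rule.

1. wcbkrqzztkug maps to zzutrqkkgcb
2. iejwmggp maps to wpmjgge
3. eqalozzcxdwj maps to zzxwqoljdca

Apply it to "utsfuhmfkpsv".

vutsspmkhff

What's happening: delete the first character, then sort the characters into reverse alphabetical order.
Working it through for "utsfuhmfkpsv": intermediate "tsfuhmfkpsv", final "vutsspmkhff".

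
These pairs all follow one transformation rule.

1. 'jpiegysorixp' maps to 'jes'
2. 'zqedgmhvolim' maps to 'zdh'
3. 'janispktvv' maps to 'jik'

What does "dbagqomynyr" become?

In each case the input is transformed by: delete the last 3 characters, then keep one character in every 3, starting at position 1 (positions 1st, 4th, 7th, ...).
For "dbagqomynyr", step one produces "dbagqomy"; step two turns that into "dgm".

dgm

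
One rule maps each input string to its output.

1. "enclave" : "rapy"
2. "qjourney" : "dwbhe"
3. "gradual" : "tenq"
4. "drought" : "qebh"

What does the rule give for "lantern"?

The rule is to delete the last 3 characters, then shift every letter 13 places forward in the alphabet (wrapping around) — i.e. ROT13.
"lantern" → "lant" → "ynag".
(Check on "enclave": → "encl" → "rapy" ✓)

ynag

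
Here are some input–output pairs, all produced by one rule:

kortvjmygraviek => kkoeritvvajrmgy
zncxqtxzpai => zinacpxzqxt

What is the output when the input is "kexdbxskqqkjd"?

kdejxkdqbqxks

The rule is to take characters alternately from the front and the back (1st, last, 2nd, 2nd-last, ...).
So "kexdbxskqqkjd" becomes "kdejxkdqbqxks".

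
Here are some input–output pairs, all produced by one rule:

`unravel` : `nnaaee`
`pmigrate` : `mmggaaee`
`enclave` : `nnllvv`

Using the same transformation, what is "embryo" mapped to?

In each case the input is transformed by: keep every other character starting from the second (positions 2nd, 4th, 6th, ...), then double every character.
Starting from "embryo": after the first operation, "mro"; after the second, "mmrroo".
(Check on "unravel": → "nae" → "nnaaee" ✓)

mmrroo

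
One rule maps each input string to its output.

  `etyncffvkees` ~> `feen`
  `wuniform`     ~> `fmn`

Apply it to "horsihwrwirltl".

Looking at the pairs, the operation is to swap the front and back halves of the string, then keep one character in every 3, starting at position 1 (positions 1st, 4th, 7th, ...).
Working it through for "horsihwrwirltl": intermediate "rwirltlhorsihw", final "rrlrh".
(Check on "wuniform": → "formwuni" → "fmn" ✓)

rrlrh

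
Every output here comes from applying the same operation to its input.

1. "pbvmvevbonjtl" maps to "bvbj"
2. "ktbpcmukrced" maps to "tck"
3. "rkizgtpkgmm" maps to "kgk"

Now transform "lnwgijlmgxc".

nim

The transformation: delete the last 2 characters, then keep one character in every 3, starting at position 2 (positions 2nd, 5th, 8th, ...).
"lnwgijlmgxc" → "lnwgijlmg" → "nim".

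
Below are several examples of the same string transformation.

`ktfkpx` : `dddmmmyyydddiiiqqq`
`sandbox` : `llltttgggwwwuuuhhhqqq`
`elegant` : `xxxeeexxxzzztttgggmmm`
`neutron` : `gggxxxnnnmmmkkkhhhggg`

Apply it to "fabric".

yyytttuuukkkbbbvvv

The transformation: shift every letter 7 places backward in the alphabet (wrapping around), then repeat every character 3 times.
Working it through for "fabric": intermediate "ytukbv", final "yyytttuuukkkbbbvvv".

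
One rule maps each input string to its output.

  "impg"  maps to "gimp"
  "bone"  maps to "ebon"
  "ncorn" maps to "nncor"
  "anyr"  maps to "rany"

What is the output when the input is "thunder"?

rthunde

Looking at the pairs, the operation is to move the last character to the front.
On "thunder" that produces "rthunde".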